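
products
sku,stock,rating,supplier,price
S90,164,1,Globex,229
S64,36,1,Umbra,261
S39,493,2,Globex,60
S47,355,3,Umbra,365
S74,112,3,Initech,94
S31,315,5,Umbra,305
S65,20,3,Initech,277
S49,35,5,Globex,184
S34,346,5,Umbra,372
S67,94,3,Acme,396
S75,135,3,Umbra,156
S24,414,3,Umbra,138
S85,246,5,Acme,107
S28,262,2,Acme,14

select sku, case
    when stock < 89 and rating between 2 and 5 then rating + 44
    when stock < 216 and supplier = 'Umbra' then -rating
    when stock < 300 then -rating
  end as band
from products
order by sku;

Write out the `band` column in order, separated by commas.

NULL, -2, NULL, NULL, NULL, NULL, 49, -1, 47, -3, -3, -3, -5, -1

sku=S24: (no match → NULL) → NULL
sku=S28: stock < 300 → -2
sku=S31: (no match → NULL) → NULL
sku=S34: (no match → NULL) → NULL
sku=S39: (no match → NULL) → NULL
sku=S47: (no match → NULL) → NULL
sku=S49: stock < 89 and rating between 2 and 5 → 49
sku=S64: stock < 216 and supplier = 'Umbra' → -1
sku=S65: stock < 89 and rating between 2 and 5 → 47
sku=S67: stock < 300 → -3
sku=S74: stock < 300 → -3
sku=S75: stock < 216 and supplier = 'Umbra' → -3
sku=S85: stock < 300 → -5
sku=S90: stock < 300 → -1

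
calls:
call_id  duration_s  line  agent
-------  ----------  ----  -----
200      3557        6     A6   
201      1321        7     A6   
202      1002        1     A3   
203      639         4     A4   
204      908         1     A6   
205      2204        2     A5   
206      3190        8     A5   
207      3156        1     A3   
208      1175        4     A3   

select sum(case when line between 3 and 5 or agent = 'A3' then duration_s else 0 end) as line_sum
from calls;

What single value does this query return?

5972

call_id=200: ✗
call_id=201: ✗
call_id=202: ✓ → 1002
call_id=203: ✓ → 639
call_id=204: ✗
call_id=205: ✗
call_id=206: ✗
call_id=207: ✓ → 3156
call_id=208: ✓ → 1175
line_sum = 1002 + 639 + 3156 + 1175 = 5972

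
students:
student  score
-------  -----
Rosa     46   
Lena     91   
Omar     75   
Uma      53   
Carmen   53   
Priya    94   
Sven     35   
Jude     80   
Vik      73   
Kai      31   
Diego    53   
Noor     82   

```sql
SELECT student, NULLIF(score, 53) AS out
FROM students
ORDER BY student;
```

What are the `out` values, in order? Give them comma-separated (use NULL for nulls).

student=Carmen: score=53 vs 53: equal → NULL
student=Diego: score=53 vs 53: equal → NULL
student=Jude: score=80 vs 53: differ → 80
student=Kai: score=31 vs 53: differ → 31
student=Lena: score=91 vs 53: differ → 91
student=Noor: score=82 vs 53: differ → 82
student=Omar: score=75 vs 53: differ → 75
student=Priya: score=94 vs 53: differ → 94
student=Rosa: score=46 vs 53: differ → 46
student=Sven: score=35 vs 53: differ → 35
student=Uma: score=53 vs 53: equal → NULL
student=Vik: score=73 vs 53: differ → 73

NULL, NULL, 80, 31, 91, 82, 75, 94, 46, 35, NULL, 73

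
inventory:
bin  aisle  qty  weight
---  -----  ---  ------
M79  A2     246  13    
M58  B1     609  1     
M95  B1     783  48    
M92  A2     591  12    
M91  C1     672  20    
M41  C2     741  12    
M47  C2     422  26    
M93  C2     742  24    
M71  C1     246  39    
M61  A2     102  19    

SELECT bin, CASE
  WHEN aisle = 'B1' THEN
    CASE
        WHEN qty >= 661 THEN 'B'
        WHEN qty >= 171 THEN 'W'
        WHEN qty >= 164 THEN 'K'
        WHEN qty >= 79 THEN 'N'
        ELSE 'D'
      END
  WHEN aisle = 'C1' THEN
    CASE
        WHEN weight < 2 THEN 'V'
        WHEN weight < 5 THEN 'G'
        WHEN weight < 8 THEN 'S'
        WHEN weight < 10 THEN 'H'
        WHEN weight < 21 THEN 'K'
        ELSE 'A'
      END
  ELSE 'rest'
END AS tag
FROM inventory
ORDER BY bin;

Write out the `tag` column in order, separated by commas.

bin=M41: aisle='C2' → outer ELSE → rest
bin=M47: aisle='C2' → outer ELSE → rest
bin=M58: aisle='B1' → inner[qty >= 171] → W
bin=M61: aisle='A2' → outer ELSE → rest
bin=M71: aisle='C1' → inner[ELSE] → A
bin=M79: aisle='A2' → outer ELSE → rest
bin=M91: aisle='C1' → inner[weight < 21] → K
bin=M92: aisle='A2' → outer ELSE → rest
bin=M93: aisle='C2' → outer ELSE → rest
bin=M95: aisle='B1' → inner[qty >= 661] → B

rest, rest, W, rest, A, rest, K, rest, rest, B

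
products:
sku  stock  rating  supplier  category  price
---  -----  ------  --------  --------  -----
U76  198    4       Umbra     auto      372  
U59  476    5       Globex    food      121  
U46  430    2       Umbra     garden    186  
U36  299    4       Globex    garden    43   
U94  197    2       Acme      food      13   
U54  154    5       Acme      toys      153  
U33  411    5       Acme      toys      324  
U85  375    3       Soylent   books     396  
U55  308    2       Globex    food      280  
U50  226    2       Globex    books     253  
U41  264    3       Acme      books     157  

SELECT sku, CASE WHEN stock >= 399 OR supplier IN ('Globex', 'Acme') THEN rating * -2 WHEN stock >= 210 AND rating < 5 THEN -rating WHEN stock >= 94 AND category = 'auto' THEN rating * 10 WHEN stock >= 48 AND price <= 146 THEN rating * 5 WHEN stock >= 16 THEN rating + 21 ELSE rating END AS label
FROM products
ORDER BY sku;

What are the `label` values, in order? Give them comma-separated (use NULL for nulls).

sku=U33: stock >= 399 OR supplier IN ('Globex', 'Acme') → -10
sku=U36: stock >= 399 OR supplier IN ('Globex', 'Acme') → -8
sku=U41: stock >= 399 OR supplier IN ('Globex', 'Acme') → -6
sku=U46: stock >= 399 OR supplier IN ('Globex', 'Acme') → -4
sku=U50: stock >= 399 OR supplier IN ('Globex', 'Acme') → -4
sku=U54: stock >= 399 OR supplier IN ('Globex', 'Acme') → -10
sku=U55: stock >= 399 OR supplier IN ('Globex', 'Acme') → -4
sku=U59: stock >= 399 OR supplier IN ('Globex', 'Acme') → -10
sku=U76: stock >= 94 AND category = 'auto' → 40
sku=U85: stock >= 210 AND rating < 5 → -3
sku=U94: stock >= 399 OR supplier IN ('Globex', 'Acme') → -4

-10, -8, -6, -4, -4, -10, -4, -10, 40, -3, -4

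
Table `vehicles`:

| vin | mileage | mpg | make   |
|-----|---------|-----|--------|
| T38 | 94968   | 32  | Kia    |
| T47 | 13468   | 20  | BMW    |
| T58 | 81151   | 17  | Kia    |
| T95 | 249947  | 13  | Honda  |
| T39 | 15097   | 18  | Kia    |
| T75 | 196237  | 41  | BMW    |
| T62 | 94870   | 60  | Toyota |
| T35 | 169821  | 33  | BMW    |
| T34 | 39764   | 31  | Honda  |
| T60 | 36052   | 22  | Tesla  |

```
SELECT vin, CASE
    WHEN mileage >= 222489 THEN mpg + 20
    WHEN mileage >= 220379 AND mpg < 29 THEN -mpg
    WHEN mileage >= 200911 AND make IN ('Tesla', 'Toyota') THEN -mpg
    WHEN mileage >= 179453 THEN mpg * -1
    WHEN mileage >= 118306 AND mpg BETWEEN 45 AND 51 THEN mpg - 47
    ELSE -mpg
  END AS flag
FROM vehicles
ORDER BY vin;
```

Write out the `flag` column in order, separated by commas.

vin=T34: ELSE → -31
vin=T35: ELSE → -33
vin=T38: ELSE → -32
vin=T39: ELSE → -18
vin=T47: ELSE → -20
vin=T58: ELSE → -17
vin=T60: ELSE → -22
vin=T62: ELSE → -60
vin=T75: mileage >= 179453 → -41
vin=T95: mileage >= 222489 → 33

-31, -33, -32, -18, -20, -17, -22, -60, -41, 33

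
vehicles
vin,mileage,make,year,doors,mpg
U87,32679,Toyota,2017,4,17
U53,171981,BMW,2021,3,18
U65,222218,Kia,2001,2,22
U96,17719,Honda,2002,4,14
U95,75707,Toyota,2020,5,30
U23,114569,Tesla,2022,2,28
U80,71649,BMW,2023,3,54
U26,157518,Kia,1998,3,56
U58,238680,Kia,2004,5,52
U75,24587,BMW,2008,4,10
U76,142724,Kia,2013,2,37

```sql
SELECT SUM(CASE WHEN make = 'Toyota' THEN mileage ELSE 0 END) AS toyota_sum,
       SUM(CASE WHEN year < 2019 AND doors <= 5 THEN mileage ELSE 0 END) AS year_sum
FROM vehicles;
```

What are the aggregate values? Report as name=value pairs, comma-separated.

[toyota_sum: make = 'Toyota']
vin=U87: ✓ → 32679
vin=U53: ✗
vin=U65: ✗
vin=U96: ✗
vin=U95: ✓ → 75707
vin=U23: ✗
vin=U80: ✗
vin=U26: ✗
vin=U58: ✗
vin=U75: ✗
vin=U76: ✗
toyota_sum = 32679 + 75707 = 108386
—
[year_sum: year < 2019 AND doors <= 5]
vin=U87: ✓ → 32679
vin=U53: ✗
vin=U65: ✓ → 222218
vin=U96: ✓ → 17719
vin=U95: ✗
vin=U23: ✗
vin=U80: ✗
vin=U26: ✓ → 157518
vin=U58: ✓ → 238680
vin=U75: ✓ → 24587
vin=U76: ✓ → 142724
year_sum = 32679 + 222218 + 17719 + 157518 + 238680 + 24587 + 142724 = 836125

toyota_sum=108386, year_sum=836125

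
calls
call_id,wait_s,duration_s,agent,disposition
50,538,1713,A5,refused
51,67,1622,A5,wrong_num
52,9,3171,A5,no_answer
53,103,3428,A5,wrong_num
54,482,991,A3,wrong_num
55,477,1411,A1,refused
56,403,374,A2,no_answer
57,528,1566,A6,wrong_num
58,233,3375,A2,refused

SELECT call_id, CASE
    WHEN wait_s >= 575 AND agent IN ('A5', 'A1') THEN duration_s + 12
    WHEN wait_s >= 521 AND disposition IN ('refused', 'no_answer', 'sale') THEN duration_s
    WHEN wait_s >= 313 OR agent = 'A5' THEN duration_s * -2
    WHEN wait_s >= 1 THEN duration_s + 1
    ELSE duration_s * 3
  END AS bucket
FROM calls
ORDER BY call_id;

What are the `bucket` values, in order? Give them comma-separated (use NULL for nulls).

1713, -3244, -6342, -6856, -1982, -2822, -748, -3132, 3376

call_id=50: wait_s >= 521 AND disposition IN ('refused', 'no_answer', 'sale') → 1713
call_id=51: wait_s >= 313 OR agent = 'A5' → -3244
call_id=52: wait_s >= 313 OR agent = 'A5' → -6342
call_id=53: wait_s >= 313 OR agent = 'A5' → -6856
call_id=54: wait_s >= 313 OR agent = 'A5' → -1982
call_id=55: wait_s >= 313 OR agent = 'A5' → -2822
call_id=56: wait_s >= 313 OR agent = 'A5' → -748
call_id=57: wait_s >= 313 OR agent = 'A5' → -3132
call_id=58: wait_s >= 1 → 3376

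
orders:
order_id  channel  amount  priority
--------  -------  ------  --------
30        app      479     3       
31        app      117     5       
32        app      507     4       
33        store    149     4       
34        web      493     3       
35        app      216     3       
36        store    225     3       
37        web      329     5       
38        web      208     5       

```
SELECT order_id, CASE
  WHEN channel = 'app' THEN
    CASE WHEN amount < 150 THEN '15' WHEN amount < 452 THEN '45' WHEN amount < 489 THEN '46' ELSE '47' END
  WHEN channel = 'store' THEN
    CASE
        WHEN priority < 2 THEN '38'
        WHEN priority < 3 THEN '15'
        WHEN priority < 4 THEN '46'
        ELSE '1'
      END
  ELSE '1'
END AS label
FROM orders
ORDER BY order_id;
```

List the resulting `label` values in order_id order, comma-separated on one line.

46, 15, 47, 1, 1, 45, 46, 1, 1

order_id=30: channel='app' → inner[amount < 489] → 46
order_id=31: channel='app' → inner[amount < 150] → 15
order_id=32: channel='app' → inner[ELSE] → 47
order_id=33: channel='store' → inner[ELSE] → 1
order_id=34: channel='web' → outer ELSE → 1
order_id=35: channel='app' → inner[amount < 452] → 45
order_id=36: channel='store' → inner[priority < 4] → 46
order_id=37: channel='web' → outer ELSE → 1
order_id=38: channel='web' → outer ELSE → 1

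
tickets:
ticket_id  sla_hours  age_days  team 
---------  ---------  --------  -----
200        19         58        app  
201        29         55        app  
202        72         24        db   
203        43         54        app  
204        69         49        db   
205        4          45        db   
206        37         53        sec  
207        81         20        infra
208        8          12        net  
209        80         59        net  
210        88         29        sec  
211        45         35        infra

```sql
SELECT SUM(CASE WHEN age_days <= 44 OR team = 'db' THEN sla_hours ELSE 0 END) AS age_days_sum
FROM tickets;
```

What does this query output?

367

ticket_id=200: ✗
ticket_id=201: ✗
ticket_id=202: ✓ → 72
ticket_id=203: ✗
ticket_id=204: ✓ → 69
ticket_id=205: ✓ → 4
ticket_id=206: ✗
ticket_id=207: ✓ → 81
ticket_id=208: ✓ → 8
ticket_id=209: ✗
ticket_id=210: ✓ → 88
ticket_id=211: ✓ → 45
age_days_sum = 72 + 69 + 4 + 81 + 8 + 88 + 45 = 367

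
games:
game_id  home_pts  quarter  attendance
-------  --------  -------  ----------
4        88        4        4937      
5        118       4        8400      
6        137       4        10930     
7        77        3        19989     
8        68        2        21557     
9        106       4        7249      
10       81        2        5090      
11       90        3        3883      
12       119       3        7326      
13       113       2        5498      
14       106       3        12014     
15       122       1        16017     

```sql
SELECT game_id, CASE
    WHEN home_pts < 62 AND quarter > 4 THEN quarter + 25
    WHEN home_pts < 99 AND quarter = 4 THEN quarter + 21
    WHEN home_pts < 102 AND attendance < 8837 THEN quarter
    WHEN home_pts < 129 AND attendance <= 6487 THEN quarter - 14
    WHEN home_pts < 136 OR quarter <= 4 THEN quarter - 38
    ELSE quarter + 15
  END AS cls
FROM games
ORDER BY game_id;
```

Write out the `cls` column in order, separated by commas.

25, -34, -34, -35, -36, -34, 2, 3, -35, -12, -35, -37

game_id=4: home_pts < 99 AND quarter = 4 → 25
game_id=5: home_pts < 136 OR quarter <= 4 → -34
game_id=6: home_pts < 136 OR quarter <= 4 → -34
game_id=7: home_pts < 136 OR quarter <= 4 → -35
game_id=8: home_pts < 136 OR quarter <= 4 → -36
game_id=9: home_pts < 136 OR quarter <= 4 → -34
game_id=10: home_pts < 102 AND attendance < 8837 → 2
game_id=11: home_pts < 102 AND attendance < 8837 → 3
game_id=12: home_pts < 136 OR quarter <= 4 → -35
game_id=13: home_pts < 129 AND attendance <= 6487 → -12
game_id=14: home_pts < 136 OR quarter <= 4 → -35
game_id=15: home_pts < 136 OR quarter <= 4 → -37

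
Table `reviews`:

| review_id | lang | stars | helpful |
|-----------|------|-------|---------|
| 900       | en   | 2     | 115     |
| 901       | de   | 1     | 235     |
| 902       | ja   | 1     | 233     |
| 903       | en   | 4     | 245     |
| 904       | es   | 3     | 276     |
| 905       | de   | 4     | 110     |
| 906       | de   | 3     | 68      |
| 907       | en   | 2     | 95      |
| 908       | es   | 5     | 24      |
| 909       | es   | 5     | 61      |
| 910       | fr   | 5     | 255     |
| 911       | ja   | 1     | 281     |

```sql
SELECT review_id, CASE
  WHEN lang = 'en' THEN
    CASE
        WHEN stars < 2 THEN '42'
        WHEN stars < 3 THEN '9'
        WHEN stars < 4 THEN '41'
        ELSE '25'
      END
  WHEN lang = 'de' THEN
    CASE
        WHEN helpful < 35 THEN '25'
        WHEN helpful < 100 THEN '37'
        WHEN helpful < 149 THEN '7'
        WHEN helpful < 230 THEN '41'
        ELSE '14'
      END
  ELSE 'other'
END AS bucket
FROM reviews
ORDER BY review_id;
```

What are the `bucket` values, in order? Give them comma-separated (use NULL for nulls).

9, 14, other, 25, other, 7, 37, 9, other, other, other, other

review_id=900: lang='en' → inner[stars < 3] → 9
review_id=901: lang='de' → inner[ELSE] → 14
review_id=902: lang='ja' → outer ELSE → other
review_id=903: lang='en' → inner[ELSE] → 25
review_id=904: lang='es' → outer ELSE → other
review_id=905: lang='de' → inner[helpful < 149] → 7
review_id=906: lang='de' → inner[helpful < 100] → 37
review_id=907: lang='en' → inner[stars < 3] → 9
review_id=908: lang='es' → outer ELSE → other
review_id=909: lang='es' → outer ELSE → other
review_id=910: lang='fr' → outer ELSE → other
review_id=911: lang='ja' → outer ELSE → other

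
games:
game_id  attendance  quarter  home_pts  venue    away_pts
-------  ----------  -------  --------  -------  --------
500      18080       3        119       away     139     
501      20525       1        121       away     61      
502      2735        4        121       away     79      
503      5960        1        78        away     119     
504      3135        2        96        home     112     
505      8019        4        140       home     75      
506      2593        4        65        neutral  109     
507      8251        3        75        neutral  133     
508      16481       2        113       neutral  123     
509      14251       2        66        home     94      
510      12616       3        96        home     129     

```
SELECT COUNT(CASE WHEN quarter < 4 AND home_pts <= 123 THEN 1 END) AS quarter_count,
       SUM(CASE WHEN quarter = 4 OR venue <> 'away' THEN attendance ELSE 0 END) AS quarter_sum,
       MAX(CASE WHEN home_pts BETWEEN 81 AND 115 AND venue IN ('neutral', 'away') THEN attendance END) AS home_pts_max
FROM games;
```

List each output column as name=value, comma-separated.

[quarter_count: quarter < 4 AND home_pts <= 123]
game_id=500: ✓ → 1
game_id=501: ✓ → 1
game_id=502: ✗
game_id=503: ✓ → 1
game_id=504: ✓ → 1
game_id=505: ✗
game_id=506: ✗
game_id=507: ✓ → 1
game_id=508: ✓ → 1
game_id=509: ✓ → 1
game_id=510: ✓ → 1
quarter_count = COUNT(1, 1, 1, 1, 1, 1, 1, 1) = 8
—
[quarter_sum: quarter = 4 OR venue <> 'away']
game_id=500: ✗
game_id=501: ✗
game_id=502: ✓ → 2735
game_id=503: ✗
game_id=504: ✓ → 3135
game_id=505: ✓ → 8019
game_id=506: ✓ → 2593
game_id=507: ✓ → 8251
game_id=508: ✓ → 16481
game_id=509: ✓ → 14251
game_id=510: ✓ → 12616
quarter_sum = 2735 + 3135 + 8019 + 2593 + 8251 + 16481 + 14251 + 12616 = 68081
—
[home_pts_max: home_pts BETWEEN 81 AND 115 AND venue IN ('neutral', 'away')]
game_id=500: ✗
game_id=501: ✗
game_id=502: ✗
game_id=503: ✗
game_id=504: ✗
game_id=505: ✗
game_id=506: ✗
game_id=507: ✗
game_id=508: ✓ → 16481
game_id=509: ✗
game_id=510: ✗
home_pts_max = MAX(16481) = 16481

quarter_count=8, quarter_sum=68081, home_pts_max=16481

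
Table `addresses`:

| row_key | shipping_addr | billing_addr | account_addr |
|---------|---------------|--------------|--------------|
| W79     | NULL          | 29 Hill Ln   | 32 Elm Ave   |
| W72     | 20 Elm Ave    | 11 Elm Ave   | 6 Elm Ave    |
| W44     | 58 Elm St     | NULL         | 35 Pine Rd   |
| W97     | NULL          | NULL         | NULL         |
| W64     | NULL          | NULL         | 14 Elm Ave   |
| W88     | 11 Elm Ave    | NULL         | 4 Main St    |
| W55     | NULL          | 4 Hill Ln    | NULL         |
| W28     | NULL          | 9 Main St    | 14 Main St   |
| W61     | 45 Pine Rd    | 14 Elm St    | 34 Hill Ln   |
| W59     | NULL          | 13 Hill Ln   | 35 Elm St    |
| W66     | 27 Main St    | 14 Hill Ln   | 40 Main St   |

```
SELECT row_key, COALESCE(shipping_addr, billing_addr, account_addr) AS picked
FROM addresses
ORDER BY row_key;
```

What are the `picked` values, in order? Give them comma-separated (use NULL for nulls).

row_key=W28: shipping_addr=NULL, billing_addr=9 Main St → 9 Main St
row_key=W44: shipping_addr=58 Elm St → 58 Elm St
row_key=W55: shipping_addr=NULL, billing_addr=4 Hill Ln → 4 Hill Ln
row_key=W59: shipping_addr=NULL, billing_addr=13 Hill Ln → 13 Hill Ln
row_key=W61: shipping_addr=45 Pine Rd → 45 Pine Rd
row_key=W64: shipping_addr=NULL, billing_addr=NULL, account_addr=14 Elm Ave → 14 Elm Ave
row_key=W66: shipping_addr=27 Main St → 27 Main St
row_key=W72: shipping_addr=20 Elm Ave → 20 Elm Ave
row_key=W79: shipping_addr=NULL, billing_addr=29 Hill Ln → 29 Hill Ln
row_key=W88: shipping_addr=11 Elm Ave → 11 Elm Ave
row_key=W97: shipping_addr=NULL, billing_addr=NULL, account_addr=NULL (all NULL) → NULL

9 Main St, 58 Elm St, 4 Hill Ln, 13 Hill Ln, 45 Pine Rd, 14 Elm Ave, 27 Main St, 20 Elm Ave, 29 Hill Ln, 11 Elm Ave, NULL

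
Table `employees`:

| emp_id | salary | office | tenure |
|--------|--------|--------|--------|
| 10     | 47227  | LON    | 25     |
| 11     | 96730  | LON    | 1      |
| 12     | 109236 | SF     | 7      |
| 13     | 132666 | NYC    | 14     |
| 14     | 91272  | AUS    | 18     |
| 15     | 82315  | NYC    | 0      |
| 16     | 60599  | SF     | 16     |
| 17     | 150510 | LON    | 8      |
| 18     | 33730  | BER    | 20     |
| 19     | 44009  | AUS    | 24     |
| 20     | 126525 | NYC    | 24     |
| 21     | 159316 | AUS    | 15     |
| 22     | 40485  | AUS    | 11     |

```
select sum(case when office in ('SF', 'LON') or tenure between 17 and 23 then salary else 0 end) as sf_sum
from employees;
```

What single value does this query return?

589304

emp_id=10: ✓ → 47227
emp_id=11: ✓ → 96730
emp_id=12: ✓ → 109236
emp_id=13: ✗
emp_id=14: ✓ → 91272
emp_id=15: ✗
emp_id=16: ✓ → 60599
emp_id=17: ✓ → 150510
emp_id=18: ✓ → 33730
emp_id=19: ✗
emp_id=20: ✗
emp_id=21: ✗
emp_id=22: ✗
sf_sum = 47227 + 96730 + 109236 + 91272 + 60599 + 150510 + 33730 = 589304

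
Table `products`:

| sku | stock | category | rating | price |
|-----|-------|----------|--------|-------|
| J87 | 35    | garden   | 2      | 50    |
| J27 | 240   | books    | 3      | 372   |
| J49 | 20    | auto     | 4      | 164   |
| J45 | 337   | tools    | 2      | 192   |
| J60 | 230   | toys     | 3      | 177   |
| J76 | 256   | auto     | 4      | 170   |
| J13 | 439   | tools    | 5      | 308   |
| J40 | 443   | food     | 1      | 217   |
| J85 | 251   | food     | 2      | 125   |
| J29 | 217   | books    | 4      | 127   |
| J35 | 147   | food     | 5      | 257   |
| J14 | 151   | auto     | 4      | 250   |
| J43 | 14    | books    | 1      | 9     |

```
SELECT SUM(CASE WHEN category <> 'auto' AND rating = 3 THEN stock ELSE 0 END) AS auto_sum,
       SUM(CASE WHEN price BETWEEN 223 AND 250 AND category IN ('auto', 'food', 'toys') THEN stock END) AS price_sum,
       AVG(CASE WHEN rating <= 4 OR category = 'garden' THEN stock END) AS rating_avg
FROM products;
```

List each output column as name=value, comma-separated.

[auto_sum: category <> 'auto' AND rating = 3]
sku=J87: ✗
sku=J27: ✓ → 240
sku=J49: ✗
sku=J45: ✗
sku=J60: ✓ → 230
sku=J76: ✗
sku=J13: ✗
sku=J40: ✗
sku=J85: ✗
sku=J29: ✗
sku=J35: ✗
sku=J14: ✗
sku=J43: ✗
auto_sum = 240 + 230 = 470
—
[price_sum: price BETWEEN 223 AND 250 AND category IN ('auto', 'food', 'toys')]
sku=J87: ✗
sku=J27: ✗
sku=J49: ✗
sku=J45: ✗
sku=J60: ✗
sku=J76: ✗
sku=J13: ✗
sku=J40: ✗
sku=J85: ✗
sku=J29: ✗
sku=J35: ✗
sku=J14: ✓ → 151
sku=J43: ✗
price_sum = 151
—
[rating_avg: rating <= 4 OR category = 'garden']
sku=J87: ✓ → 35
sku=J27: ✓ → 240
sku=J49: ✓ → 20
sku=J45: ✓ → 337
sku=J60: ✓ → 230
sku=J76: ✓ → 256
sku=J13: ✗
sku=J40: ✓ → 443
sku=J85: ✓ → 251
sku=J29: ✓ → 217
sku=J35: ✗
sku=J14: ✓ → 151
sku=J43: ✓ → 14
rating_avg = (35 + 240 + 20 + 337 + 230 + 256 + 443 + 251 + 217 + 151 + 14) / 11 = 199.4545454545

auto_sum=470, price_sum=151, rating_avg=199.4545454545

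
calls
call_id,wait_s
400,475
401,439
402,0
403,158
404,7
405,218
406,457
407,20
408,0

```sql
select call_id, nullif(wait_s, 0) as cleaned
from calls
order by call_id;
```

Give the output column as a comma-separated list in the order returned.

call_id=400: wait_s=475 vs 0: differ → 475
call_id=401: wait_s=439 vs 0: differ → 439
call_id=402: wait_s=0 vs 0: equal → NULL
call_id=403: wait_s=158 vs 0: differ → 158
call_id=404: wait_s=7 vs 0: differ → 7
call_id=405: wait_s=218 vs 0: differ → 218
call_id=406: wait_s=457 vs 0: differ → 457
call_id=407: wait_s=20 vs 0: differ → 20
call_id=408: wait_s=0 vs 0: equal → NULL

475, 439, NULL, 158, 7, 218, 457, 20, NULL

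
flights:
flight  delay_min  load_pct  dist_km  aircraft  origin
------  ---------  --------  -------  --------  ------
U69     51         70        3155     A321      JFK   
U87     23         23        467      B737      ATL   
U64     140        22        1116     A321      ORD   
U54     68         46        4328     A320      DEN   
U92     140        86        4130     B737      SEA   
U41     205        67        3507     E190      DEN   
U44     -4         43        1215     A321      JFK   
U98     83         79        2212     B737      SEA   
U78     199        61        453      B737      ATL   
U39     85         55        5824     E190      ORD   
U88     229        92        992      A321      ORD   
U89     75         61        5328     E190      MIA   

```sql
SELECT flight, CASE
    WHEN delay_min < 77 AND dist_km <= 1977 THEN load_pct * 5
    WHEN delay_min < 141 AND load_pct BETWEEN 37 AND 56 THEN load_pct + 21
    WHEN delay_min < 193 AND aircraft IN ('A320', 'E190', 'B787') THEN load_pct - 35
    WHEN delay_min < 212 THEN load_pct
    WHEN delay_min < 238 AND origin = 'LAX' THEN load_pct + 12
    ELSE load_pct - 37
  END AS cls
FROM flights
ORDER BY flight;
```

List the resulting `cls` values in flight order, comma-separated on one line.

flight=U39: delay_min < 141 AND load_pct BETWEEN 37 AND 56 → 76
flight=U41: delay_min < 212 → 67
flight=U44: delay_min < 77 AND dist_km <= 1977 → 215
flight=U54: delay_min < 141 AND load_pct BETWEEN 37 AND 56 → 67
flight=U64: delay_min < 212 → 22
flight=U69: delay_min < 212 → 70
flight=U78: delay_min < 212 → 61
flight=U87: delay_min < 77 AND dist_km <= 1977 → 115
flight=U88: ELSE → 55
flight=U89: delay_min < 193 AND aircraft IN ('A320', 'E190', 'B787') → 26
flight=U92: delay_min < 212 → 86
flight=U98: delay_min < 212 → 79

76, 67, 215, 67, 22, 70, 61, 115, 55, 26, 86, 79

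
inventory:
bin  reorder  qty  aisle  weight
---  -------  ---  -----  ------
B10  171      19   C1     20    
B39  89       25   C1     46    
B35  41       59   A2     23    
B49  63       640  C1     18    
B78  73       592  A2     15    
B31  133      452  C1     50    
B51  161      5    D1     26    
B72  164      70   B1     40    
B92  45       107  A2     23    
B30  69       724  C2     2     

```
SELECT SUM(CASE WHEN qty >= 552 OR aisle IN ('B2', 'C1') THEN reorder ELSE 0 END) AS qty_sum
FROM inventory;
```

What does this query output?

598

bin=B10: ✓ → 171
bin=B39: ✓ → 89
bin=B35: ✗
bin=B49: ✓ → 63
bin=B78: ✓ → 73
bin=B31: ✓ → 133
bin=B51: ✗
bin=B72: ✗
bin=B92: ✗
bin=B30: ✓ → 69
qty_sum = 171 + 89 + 63 + 73 + 133 + 69 = 598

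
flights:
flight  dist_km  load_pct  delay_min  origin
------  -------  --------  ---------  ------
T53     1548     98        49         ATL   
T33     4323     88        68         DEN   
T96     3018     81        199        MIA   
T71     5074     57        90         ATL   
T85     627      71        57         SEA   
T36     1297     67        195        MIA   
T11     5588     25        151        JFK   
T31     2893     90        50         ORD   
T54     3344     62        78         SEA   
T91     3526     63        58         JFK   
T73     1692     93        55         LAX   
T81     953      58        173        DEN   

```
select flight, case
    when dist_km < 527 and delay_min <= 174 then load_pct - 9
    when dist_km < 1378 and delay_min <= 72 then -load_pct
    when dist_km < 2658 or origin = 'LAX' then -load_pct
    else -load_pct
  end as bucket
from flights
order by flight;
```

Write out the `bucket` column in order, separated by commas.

flight=T11: ELSE → -25
flight=T31: ELSE → -90
flight=T33: ELSE → -88
flight=T36: dist_km < 2658 or origin = 'LAX' → -67
flight=T53: dist_km < 2658 or origin = 'LAX' → -98
flight=T54: ELSE → -62
flight=T71: ELSE → -57
flight=T73: dist_km < 2658 or origin = 'LAX' → -93
flight=T81: dist_km < 2658 or origin = 'LAX' → -58
flight=T85: dist_km < 1378 and delay_min <= 72 → -71
flight=T91: ELSE → -63
flight=T96: ELSE → -81

-25, -90, -88, -67, -98, -62, -57, -93, -58, -71, -63, -81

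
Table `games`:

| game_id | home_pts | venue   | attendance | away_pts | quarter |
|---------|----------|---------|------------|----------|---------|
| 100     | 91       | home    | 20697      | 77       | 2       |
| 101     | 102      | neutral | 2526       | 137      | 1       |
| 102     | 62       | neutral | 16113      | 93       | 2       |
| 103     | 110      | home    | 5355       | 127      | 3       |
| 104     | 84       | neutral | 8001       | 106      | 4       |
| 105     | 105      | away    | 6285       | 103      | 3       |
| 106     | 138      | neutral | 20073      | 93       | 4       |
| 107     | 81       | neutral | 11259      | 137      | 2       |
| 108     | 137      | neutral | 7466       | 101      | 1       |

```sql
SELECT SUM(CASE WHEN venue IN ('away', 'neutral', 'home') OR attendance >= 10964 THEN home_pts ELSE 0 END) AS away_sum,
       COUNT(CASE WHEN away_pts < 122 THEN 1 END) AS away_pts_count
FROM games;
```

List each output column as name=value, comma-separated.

away_sum=910, away_pts_count=6

[away_sum: venue IN ('away', 'neutral', 'home') OR attendance >= 10964]
game_id=100: ✓ → 91
game_id=101: ✓ → 102
game_id=102: ✓ → 62
game_id=103: ✓ → 110
game_id=104: ✓ → 84
game_id=105: ✓ → 105
game_id=106: ✓ → 138
game_id=107: ✓ → 81
game_id=108: ✓ → 137
away_sum = 91 + 102 + 62 + 110 + 84 + 105 + 138 + 81 + 137 = 910
—
[away_pts_count: away_pts < 122]
game_id=100: ✓ → 1
game_id=101: ✗
game_id=102: ✓ → 1
game_id=103: ✗
game_id=104: ✓ → 1
game_id=105: ✓ → 1
game_id=106: ✓ → 1
game_id=107: ✗
game_id=108: ✓ → 1
away_pts_count = COUNT(1, 1, 1, 1, 1, 1) = 6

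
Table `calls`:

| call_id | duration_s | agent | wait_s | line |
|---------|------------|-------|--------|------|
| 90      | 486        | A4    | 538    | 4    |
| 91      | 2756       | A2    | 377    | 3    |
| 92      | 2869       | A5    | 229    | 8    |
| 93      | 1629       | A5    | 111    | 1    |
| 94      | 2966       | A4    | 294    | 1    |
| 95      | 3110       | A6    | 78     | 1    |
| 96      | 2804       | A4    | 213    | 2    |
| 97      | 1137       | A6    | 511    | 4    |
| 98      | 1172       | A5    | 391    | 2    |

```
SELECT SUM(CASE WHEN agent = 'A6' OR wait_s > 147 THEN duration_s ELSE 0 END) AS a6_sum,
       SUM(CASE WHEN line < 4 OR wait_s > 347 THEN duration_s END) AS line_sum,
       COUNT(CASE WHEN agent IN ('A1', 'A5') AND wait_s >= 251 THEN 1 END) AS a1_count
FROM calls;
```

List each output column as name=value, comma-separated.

[a6_sum: agent = 'A6' OR wait_s > 147]
call_id=90: ✓ → 486
call_id=91: ✓ → 2756
call_id=92: ✓ → 2869
call_id=93: ✗
call_id=94: ✓ → 2966
call_id=95: ✓ → 3110
call_id=96: ✓ → 2804
call_id=97: ✓ → 1137
call_id=98: ✓ → 1172
a6_sum = 486 + 2756 + 2869 + 2966 + 3110 + 2804 + 1137 + 1172 = 17300
—
[line_sum: line < 4 OR wait_s > 347]
call_id=90: ✓ → 486
call_id=91: ✓ → 2756
call_id=92: ✗
call_id=93: ✓ → 1629
call_id=94: ✓ → 2966
call_id=95: ✓ → 3110
call_id=96: ✓ → 2804
call_id=97: ✓ → 1137
call_id=98: ✓ → 1172
line_sum = 486 + 2756 + 1629 + 2966 + 3110 + 2804 + 1137 + 1172 = 16060
—
[a1_count: agent IN ('A1', 'A5') AND wait_s >= 251]
call_id=90: ✗
call_id=91: ✗
call_id=92: ✗
call_id=93: ✗
call_id=94: ✗
call_id=95: ✗
call_id=96: ✗
call_id=97: ✗
call_id=98: ✓ → 1
a1_count = COUNT(1) = 1

a6_sum=17300, line_sum=16060, a1_count=1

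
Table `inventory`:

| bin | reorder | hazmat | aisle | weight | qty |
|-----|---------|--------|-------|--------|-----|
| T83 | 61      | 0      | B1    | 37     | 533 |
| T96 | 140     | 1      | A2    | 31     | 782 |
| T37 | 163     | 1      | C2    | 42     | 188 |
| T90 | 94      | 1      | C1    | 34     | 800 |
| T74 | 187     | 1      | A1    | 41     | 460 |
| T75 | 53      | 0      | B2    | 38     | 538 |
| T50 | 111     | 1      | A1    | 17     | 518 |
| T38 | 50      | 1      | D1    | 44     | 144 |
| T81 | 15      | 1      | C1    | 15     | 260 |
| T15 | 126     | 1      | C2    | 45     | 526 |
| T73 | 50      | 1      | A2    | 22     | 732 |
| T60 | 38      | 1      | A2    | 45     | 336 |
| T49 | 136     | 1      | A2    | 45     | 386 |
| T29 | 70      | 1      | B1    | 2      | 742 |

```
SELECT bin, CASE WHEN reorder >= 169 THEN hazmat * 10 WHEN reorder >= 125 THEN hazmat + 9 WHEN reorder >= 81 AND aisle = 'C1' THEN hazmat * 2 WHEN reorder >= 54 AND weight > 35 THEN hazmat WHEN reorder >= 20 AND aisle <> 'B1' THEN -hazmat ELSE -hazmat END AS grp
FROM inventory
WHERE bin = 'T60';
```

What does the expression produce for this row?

-1

bin = T60: reorder=38, hazmat=1, aisle=A2, weight=45, qty=336.
reorder >= 169 → false
reorder >= 125 → false
reorder >= 81 AND aisle = 'C1' → false
reorder >= 54 AND weight > 35 → false
reorder >= 20 AND aisle <> 'B1' → true → -1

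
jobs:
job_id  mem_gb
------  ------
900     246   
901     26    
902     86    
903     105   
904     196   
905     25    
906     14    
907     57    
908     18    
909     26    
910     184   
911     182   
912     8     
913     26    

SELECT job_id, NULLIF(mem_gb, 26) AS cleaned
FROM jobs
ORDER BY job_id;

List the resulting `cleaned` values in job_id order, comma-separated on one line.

job_id=900: mem_gb=246 vs 26: differ → 246
job_id=901: mem_gb=26 vs 26: equal → NULL
job_id=902: mem_gb=86 vs 26: differ → 86
job_id=903: mem_gb=105 vs 26: differ → 105
job_id=904: mem_gb=196 vs 26: differ → 196
job_id=905: mem_gb=25 vs 26: differ → 25
job_id=906: mem_gb=14 vs 26: differ → 14
job_id=907: mem_gb=57 vs 26: differ → 57
job_id=908: mem_gb=18 vs 26: differ → 18
job_id=909: mem_gb=26 vs 26: equal → NULL
job_id=910: mem_gb=184 vs 26: differ → 184
job_id=911: mem_gb=182 vs 26: differ → 182
job_id=912: mem_gb=8 vs 26: differ → 8
job_id=913: mem_gb=26 vs 26: equal → NULL

246, NULL, 86, 105, 196, 25, 14, 57, 18, NULL, 184, 182, 8, NULL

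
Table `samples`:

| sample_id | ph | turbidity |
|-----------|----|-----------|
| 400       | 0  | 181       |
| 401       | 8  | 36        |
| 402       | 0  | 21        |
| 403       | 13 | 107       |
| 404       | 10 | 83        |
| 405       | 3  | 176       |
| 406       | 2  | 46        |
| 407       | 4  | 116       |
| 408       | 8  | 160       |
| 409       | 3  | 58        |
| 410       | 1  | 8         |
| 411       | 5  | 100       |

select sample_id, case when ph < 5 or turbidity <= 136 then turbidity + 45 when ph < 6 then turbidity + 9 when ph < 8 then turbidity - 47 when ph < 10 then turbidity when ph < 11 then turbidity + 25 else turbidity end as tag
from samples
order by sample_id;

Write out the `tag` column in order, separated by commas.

sample_id=400: ph < 5 or turbidity <= 136 → 226
sample_id=401: ph < 5 or turbidity <= 136 → 81
sample_id=402: ph < 5 or turbidity <= 136 → 66
sample_id=403: ph < 5 or turbidity <= 136 → 152
sample_id=404: ph < 5 or turbidity <= 136 → 128
sample_id=405: ph < 5 or turbidity <= 136 → 221
sample_id=406: ph < 5 or turbidity <= 136 → 91
sample_id=407: ph < 5 or turbidity <= 136 → 161
sample_id=408: ph < 10 → 160
sample_id=409: ph < 5 or turbidity <= 136 → 103
sample_id=410: ph < 5 or turbidity <= 136 → 53
sample_id=411: ph < 5 or turbidity <= 136 → 145

226, 81, 66, 152, 128, 221, 91, 161, 160, 103, 53, 145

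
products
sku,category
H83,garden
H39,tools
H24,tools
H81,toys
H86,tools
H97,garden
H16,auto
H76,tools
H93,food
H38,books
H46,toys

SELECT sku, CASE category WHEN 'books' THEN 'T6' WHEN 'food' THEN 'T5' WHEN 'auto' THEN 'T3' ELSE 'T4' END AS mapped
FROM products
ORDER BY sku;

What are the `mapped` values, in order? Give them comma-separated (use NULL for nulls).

T3, T4, T6, T4, T4, T4, T4, T4, T4, T5, T4

sku=H16: category='auto' → T3
sku=H24: ELSE → T4
sku=H38: category='books' → T6
sku=H39: ELSE → T4
sku=H46: ELSE → T4
sku=H76: ELSE → T4
sku=H81: ELSE → T4
sku=H83: ELSE → T4
sku=H86: ELSE → T4
sku=H93: category='food' → T5
sku=H97: ELSE → T4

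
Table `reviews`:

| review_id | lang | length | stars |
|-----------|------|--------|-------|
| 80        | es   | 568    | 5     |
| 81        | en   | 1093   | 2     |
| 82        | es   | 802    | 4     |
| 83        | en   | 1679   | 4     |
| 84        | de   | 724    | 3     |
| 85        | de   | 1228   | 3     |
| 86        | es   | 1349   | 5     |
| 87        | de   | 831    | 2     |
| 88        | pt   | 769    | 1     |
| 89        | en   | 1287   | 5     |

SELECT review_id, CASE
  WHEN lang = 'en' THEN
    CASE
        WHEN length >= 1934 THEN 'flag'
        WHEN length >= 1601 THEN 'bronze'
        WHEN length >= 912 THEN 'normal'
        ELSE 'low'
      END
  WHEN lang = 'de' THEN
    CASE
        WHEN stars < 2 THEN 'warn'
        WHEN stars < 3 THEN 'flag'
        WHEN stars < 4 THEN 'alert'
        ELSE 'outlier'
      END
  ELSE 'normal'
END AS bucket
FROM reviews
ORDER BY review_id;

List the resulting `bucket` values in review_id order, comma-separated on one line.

review_id=80: lang='es' → outer ELSE → normal
review_id=81: lang='en' → inner[length >= 912] → normal
review_id=82: lang='es' → outer ELSE → normal
review_id=83: lang='en' → inner[length >= 1601] → bronze
review_id=84: lang='de' → inner[stars < 4] → alert
review_id=85: lang='de' → inner[stars < 4] → alert
review_id=86: lang='es' → outer ELSE → normal
review_id=87: lang='de' → inner[stars < 3] → flag
review_id=88: lang='pt' → outer ELSE → normal
review_id=89: lang='en' → inner[length >= 912] → normal

normal, normal, normal, bronze, alert, alert, normal, flag, normal, normal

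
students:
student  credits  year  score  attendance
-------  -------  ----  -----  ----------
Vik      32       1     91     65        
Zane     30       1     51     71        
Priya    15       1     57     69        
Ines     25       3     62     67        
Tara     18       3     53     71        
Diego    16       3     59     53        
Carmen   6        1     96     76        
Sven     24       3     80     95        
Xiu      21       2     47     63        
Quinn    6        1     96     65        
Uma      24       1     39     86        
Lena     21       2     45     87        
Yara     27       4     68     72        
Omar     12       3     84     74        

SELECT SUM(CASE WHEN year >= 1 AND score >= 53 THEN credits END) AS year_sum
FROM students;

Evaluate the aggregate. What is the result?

181

student=Vik: ✓ → 32
student=Zane: ✗
student=Priya: ✓ → 15
student=Ines: ✓ → 25
student=Tara: ✓ → 18
student=Diego: ✓ → 16
student=Carmen: ✓ → 6
student=Sven: ✓ → 24
student=Xiu: ✗
student=Quinn: ✓ → 6
student=Uma: ✗
student=Lena: ✗
student=Yara: ✓ → 27
student=Omar: ✓ → 12
year_sum = 32 + 15 + 25 + 18 + 16 + 6 + 24 + 6 + 27 + 12 = 181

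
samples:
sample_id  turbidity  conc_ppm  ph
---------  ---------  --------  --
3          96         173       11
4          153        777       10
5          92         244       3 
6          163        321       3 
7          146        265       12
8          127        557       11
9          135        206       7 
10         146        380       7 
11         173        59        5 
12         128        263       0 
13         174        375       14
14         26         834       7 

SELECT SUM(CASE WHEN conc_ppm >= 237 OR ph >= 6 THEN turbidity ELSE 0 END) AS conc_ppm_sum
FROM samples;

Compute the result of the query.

sample_id=3: ✓ → 96
sample_id=4: ✓ → 153
sample_id=5: ✓ → 92
sample_id=6: ✓ → 163
sample_id=7: ✓ → 146
sample_id=8: ✓ → 127
sample_id=9: ✓ → 135
sample_id=10: ✓ → 146
sample_id=11: ✗
sample_id=12: ✓ → 128
sample_id=13: ✓ → 174
sample_id=14: ✓ → 26
conc_ppm_sum = 96 + 153 + 92 + 163 + 146 + 127 + 135 + 146 + 128 + 174 + 26 = 1386

1386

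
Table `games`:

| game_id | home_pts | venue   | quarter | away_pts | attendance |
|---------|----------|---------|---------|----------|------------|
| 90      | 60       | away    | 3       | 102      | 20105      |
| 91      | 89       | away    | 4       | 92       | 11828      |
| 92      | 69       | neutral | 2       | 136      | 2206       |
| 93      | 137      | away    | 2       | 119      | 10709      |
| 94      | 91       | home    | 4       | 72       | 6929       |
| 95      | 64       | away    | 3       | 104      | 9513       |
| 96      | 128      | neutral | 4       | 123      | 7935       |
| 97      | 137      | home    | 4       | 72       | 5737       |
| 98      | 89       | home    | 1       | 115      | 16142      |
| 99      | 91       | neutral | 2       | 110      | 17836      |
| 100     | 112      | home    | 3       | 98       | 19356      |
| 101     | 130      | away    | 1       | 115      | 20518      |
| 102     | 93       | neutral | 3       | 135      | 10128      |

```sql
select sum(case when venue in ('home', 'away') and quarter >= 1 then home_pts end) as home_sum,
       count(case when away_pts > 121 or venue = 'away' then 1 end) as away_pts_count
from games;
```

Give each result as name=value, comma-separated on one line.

[home_sum: venue in ('home', 'away') and quarter >= 1]
game_id=90: ✓ → 60
game_id=91: ✓ → 89
game_id=92: ✗
game_id=93: ✓ → 137
game_id=94: ✓ → 91
game_id=95: ✓ → 64
game_id=96: ✗
game_id=97: ✓ → 137
game_id=98: ✓ → 89
game_id=99: ✗
game_id=100: ✓ → 112
game_id=101: ✓ → 130
game_id=102: ✗
home_sum = 60 + 89 + 137 + 91 + 64 + 137 + 89 + 112 + 130 = 909
—
[away_pts_count: away_pts > 121 or venue = 'away']
game_id=90: ✓ → 1
game_id=91: ✓ → 1
game_id=92: ✓ → 1
game_id=93: ✓ → 1
game_id=94: ✗
game_id=95: ✓ → 1
game_id=96: ✓ → 1
game_id=97: ✗
game_id=98: ✗
game_id=99: ✗
game_id=100: ✗
game_id=101: ✓ → 1
game_id=102: ✓ → 1
away_pts_count = COUNT(1, 1, 1, 1, 1, 1, 1, 1) = 8

home_sum=909, away_pts_count=8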